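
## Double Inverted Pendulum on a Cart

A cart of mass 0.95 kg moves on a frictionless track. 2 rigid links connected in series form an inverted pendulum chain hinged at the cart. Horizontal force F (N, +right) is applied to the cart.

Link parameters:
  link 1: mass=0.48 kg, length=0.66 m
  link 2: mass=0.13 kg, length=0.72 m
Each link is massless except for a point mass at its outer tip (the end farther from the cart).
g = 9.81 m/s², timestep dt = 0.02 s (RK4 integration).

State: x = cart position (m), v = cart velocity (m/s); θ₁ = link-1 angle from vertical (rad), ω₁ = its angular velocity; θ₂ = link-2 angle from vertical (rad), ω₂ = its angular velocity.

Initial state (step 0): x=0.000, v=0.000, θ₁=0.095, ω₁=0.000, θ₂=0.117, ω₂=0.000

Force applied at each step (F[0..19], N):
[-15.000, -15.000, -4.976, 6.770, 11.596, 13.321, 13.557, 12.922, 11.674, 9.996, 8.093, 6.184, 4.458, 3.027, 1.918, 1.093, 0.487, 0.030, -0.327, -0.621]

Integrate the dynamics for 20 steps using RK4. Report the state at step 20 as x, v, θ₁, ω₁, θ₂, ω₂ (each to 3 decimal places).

Answer: x=0.175, v=1.085, θ₁=0.038, ω₁=-0.688, θ₂=0.045, ω₂=-0.342

Derivation:
apply F[0]=-15.000 → step 1: x=-0.003, v=-0.326, θ₁=0.100, ω₁=0.519, θ₂=0.117, ω₂=0.006
apply F[1]=-15.000 → step 2: x=-0.013, v=-0.652, θ₁=0.116, ω₁=1.041, θ₂=0.117, ω₂=0.009
apply F[2]=-4.976 → step 3: x=-0.027, v=-0.770, θ₁=0.139, ω₁=1.257, θ₂=0.117, ω₂=0.006
apply F[3]=+6.770 → step 4: x=-0.041, v=-0.646, θ₁=0.162, ω₁=1.119, θ₂=0.117, ω₂=-0.006
apply F[4]=+11.596 → step 5: x=-0.052, v=-0.426, θ₁=0.182, ω₁=0.846, θ₂=0.117, ω₂=-0.027
apply F[5]=+13.321 → step 6: x=-0.058, v=-0.174, θ₁=0.196, ω₁=0.534, θ₂=0.116, ω₂=-0.057
apply F[6]=+13.557 → step 7: x=-0.059, v=0.081, θ₁=0.203, ω₁=0.223, θ₂=0.115, ω₂=-0.093
apply F[7]=+12.922 → step 8: x=-0.055, v=0.321, θ₁=0.205, ω₁=-0.064, θ₂=0.113, ω₂=-0.131
apply F[8]=+11.674 → step 9: x=-0.046, v=0.537, θ₁=0.201, ω₁=-0.315, θ₂=0.109, ω₂=-0.170
apply F[9]=+9.996 → step 10: x=-0.034, v=0.719, θ₁=0.193, ω₁=-0.519, θ₂=0.106, ω₂=-0.205
apply F[10]=+8.093 → step 11: x=-0.018, v=0.864, θ₁=0.181, ω₁=-0.672, θ₂=0.101, ω₂=-0.237
apply F[11]=+6.184 → step 12: x=0.000, v=0.971, θ₁=0.167, ω₁=-0.775, θ₂=0.096, ω₂=-0.264
apply F[12]=+4.458 → step 13: x=0.020, v=1.045, θ₁=0.151, ω₁=-0.833, θ₂=0.091, ω₂=-0.287
apply F[13]=+3.027 → step 14: x=0.042, v=1.091, θ₁=0.134, ω₁=-0.856, θ₂=0.085, ω₂=-0.305
apply F[14]=+1.918 → step 15: x=0.064, v=1.117, θ₁=0.117, ω₁=-0.854, θ₂=0.079, ω₂=-0.319
apply F[15]=+1.093 → step 16: x=0.086, v=1.127, θ₁=0.100, ω₁=-0.835, θ₂=0.072, ω₂=-0.330
apply F[16]=+0.487 → step 17: x=0.109, v=1.126, θ₁=0.083, ω₁=-0.805, θ₂=0.065, ω₂=-0.337
apply F[17]=+0.030 → step 18: x=0.131, v=1.118, θ₁=0.068, ω₁=-0.769, θ₂=0.059, ω₂=-0.342
apply F[18]=-0.327 → step 19: x=0.153, v=1.104, θ₁=0.053, ω₁=-0.729, θ₂=0.052, ω₂=-0.343
apply F[19]=-0.621 → step 20: x=0.175, v=1.085, θ₁=0.038, ω₁=-0.688, θ₂=0.045, ω₂=-0.342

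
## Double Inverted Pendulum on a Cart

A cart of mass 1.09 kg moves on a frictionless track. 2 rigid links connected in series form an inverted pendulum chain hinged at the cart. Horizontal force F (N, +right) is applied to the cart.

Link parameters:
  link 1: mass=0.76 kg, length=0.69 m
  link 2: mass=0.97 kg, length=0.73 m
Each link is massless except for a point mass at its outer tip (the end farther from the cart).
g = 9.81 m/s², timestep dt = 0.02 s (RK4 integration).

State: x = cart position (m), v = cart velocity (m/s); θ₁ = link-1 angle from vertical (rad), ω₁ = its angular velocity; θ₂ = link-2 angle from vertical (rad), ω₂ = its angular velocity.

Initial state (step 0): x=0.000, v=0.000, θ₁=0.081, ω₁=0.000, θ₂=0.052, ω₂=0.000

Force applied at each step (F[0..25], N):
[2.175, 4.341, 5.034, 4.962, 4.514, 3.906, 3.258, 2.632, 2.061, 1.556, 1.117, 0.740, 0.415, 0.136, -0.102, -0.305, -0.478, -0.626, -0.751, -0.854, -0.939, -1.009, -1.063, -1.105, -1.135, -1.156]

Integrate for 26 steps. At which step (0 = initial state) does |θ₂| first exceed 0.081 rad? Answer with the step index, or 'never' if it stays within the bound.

Answer: never

Derivation:
apply F[0]=+2.175 → step 1: x=0.000, v=0.015, θ₁=0.081, ω₁=0.012, θ₂=0.052, ω₂=-0.018
apply F[1]=+4.341 → step 2: x=0.001, v=0.069, θ₁=0.081, ω₁=-0.032, θ₂=0.051, ω₂=-0.036
apply F[2]=+5.034 → step 3: x=0.003, v=0.135, θ₁=0.080, ω₁=-0.094, θ₂=0.050, ω₂=-0.055
apply F[3]=+4.962 → step 4: x=0.006, v=0.202, θ₁=0.077, ω₁=-0.157, θ₂=0.049, ω₂=-0.073
apply F[4]=+4.514 → step 5: x=0.011, v=0.261, θ₁=0.073, ω₁=-0.211, θ₂=0.047, ω₂=-0.090
apply F[5]=+3.906 → step 6: x=0.017, v=0.310, θ₁=0.069, ω₁=-0.253, θ₂=0.046, ω₂=-0.105
apply F[6]=+3.258 → step 7: x=0.023, v=0.349, θ₁=0.064, ω₁=-0.282, θ₂=0.043, ω₂=-0.118
apply F[7]=+2.632 → step 8: x=0.031, v=0.378, θ₁=0.058, ω₁=-0.301, θ₂=0.041, ω₂=-0.130
apply F[8]=+2.061 → step 9: x=0.038, v=0.399, θ₁=0.052, ω₁=-0.310, θ₂=0.038, ω₂=-0.139
apply F[9]=+1.556 → step 10: x=0.046, v=0.413, θ₁=0.045, ω₁=-0.312, θ₂=0.035, ω₂=-0.146
apply F[10]=+1.117 → step 11: x=0.055, v=0.420, θ₁=0.039, ω₁=-0.307, θ₂=0.032, ω₂=-0.151
apply F[11]=+0.740 → step 12: x=0.063, v=0.422, θ₁=0.033, ω₁=-0.298, θ₂=0.029, ω₂=-0.154
apply F[12]=+0.415 → step 13: x=0.072, v=0.421, θ₁=0.027, ω₁=-0.286, θ₂=0.026, ω₂=-0.156
apply F[13]=+0.136 → step 14: x=0.080, v=0.416, θ₁=0.022, ω₁=-0.272, θ₂=0.023, ω₂=-0.156
apply F[14]=-0.102 → step 15: x=0.088, v=0.408, θ₁=0.016, ω₁=-0.256, θ₂=0.020, ω₂=-0.155
apply F[15]=-0.305 → step 16: x=0.096, v=0.398, θ₁=0.012, ω₁=-0.240, θ₂=0.017, ω₂=-0.152
apply F[16]=-0.478 → step 17: x=0.104, v=0.386, θ₁=0.007, ω₁=-0.222, θ₂=0.014, ω₂=-0.148
apply F[17]=-0.626 → step 18: x=0.112, v=0.373, θ₁=0.003, ω₁=-0.205, θ₂=0.011, ω₂=-0.144
apply F[18]=-0.751 → step 19: x=0.119, v=0.359, θ₁=-0.001, ω₁=-0.188, θ₂=0.008, ω₂=-0.138
apply F[19]=-0.854 → step 20: x=0.126, v=0.345, θ₁=-0.005, ω₁=-0.171, θ₂=0.005, ω₂=-0.132
apply F[20]=-0.939 → step 21: x=0.133, v=0.329, θ₁=-0.008, ω₁=-0.154, θ₂=0.003, ω₂=-0.126
apply F[21]=-1.009 → step 22: x=0.139, v=0.314, θ₁=-0.011, ω₁=-0.139, θ₂=0.000, ω₂=-0.119
apply F[22]=-1.063 → step 23: x=0.145, v=0.298, θ₁=-0.014, ω₁=-0.124, θ₂=-0.002, ω₂=-0.112
apply F[23]=-1.105 → step 24: x=0.151, v=0.283, θ₁=-0.016, ω₁=-0.109, θ₂=-0.004, ω₂=-0.105
apply F[24]=-1.135 → step 25: x=0.157, v=0.267, θ₁=-0.018, ω₁=-0.096, θ₂=-0.006, ω₂=-0.097
apply F[25]=-1.156 → step 26: x=0.162, v=0.252, θ₁=-0.020, ω₁=-0.084, θ₂=-0.008, ω₂=-0.090
max |θ₂| = 0.052 ≤ 0.081 over all 27 states.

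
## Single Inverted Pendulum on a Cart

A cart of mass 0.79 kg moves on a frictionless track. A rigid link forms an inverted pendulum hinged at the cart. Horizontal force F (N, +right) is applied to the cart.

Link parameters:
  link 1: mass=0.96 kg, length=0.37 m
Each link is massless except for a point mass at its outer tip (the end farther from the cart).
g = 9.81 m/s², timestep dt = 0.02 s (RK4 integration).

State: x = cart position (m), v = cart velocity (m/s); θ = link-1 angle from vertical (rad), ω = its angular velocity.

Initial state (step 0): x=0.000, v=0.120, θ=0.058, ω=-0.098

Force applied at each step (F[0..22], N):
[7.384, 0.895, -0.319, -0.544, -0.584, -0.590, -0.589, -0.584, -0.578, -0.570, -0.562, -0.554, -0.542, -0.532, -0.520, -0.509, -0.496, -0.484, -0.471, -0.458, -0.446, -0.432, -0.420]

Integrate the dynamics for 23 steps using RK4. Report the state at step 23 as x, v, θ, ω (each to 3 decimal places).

Answer: x=0.078, v=0.070, θ=-0.021, ω=0.010

Derivation:
apply F[0]=+7.384 → step 1: x=0.004, v=0.293, θ=0.052, ω=-0.536
apply F[1]=+0.895 → step 2: x=0.010, v=0.305, θ=0.041, ω=-0.543
apply F[2]=-0.319 → step 3: x=0.016, v=0.288, θ=0.031, ω=-0.479
apply F[3]=-0.544 → step 4: x=0.022, v=0.268, θ=0.022, ω=-0.412
apply F[4]=-0.584 → step 5: x=0.027, v=0.249, θ=0.014, ω=-0.351
apply F[5]=-0.590 → step 6: x=0.032, v=0.232, θ=0.008, ω=-0.298
apply F[6]=-0.589 → step 7: x=0.036, v=0.216, θ=0.002, ω=-0.252
apply F[7]=-0.584 → step 8: x=0.040, v=0.201, θ=-0.002, ω=-0.212
apply F[8]=-0.578 → step 9: x=0.044, v=0.187, θ=-0.006, ω=-0.177
apply F[9]=-0.570 → step 10: x=0.048, v=0.175, θ=-0.010, ω=-0.148
apply F[10]=-0.562 → step 11: x=0.051, v=0.163, θ=-0.012, ω=-0.122
apply F[11]=-0.554 → step 12: x=0.054, v=0.152, θ=-0.014, ω=-0.100
apply F[12]=-0.542 → step 13: x=0.057, v=0.142, θ=-0.016, ω=-0.081
apply F[13]=-0.532 → step 14: x=0.060, v=0.133, θ=-0.018, ω=-0.064
apply F[14]=-0.520 → step 15: x=0.063, v=0.124, θ=-0.019, ω=-0.050
apply F[15]=-0.509 → step 16: x=0.065, v=0.116, θ=-0.020, ω=-0.038
apply F[16]=-0.496 → step 17: x=0.067, v=0.108, θ=-0.020, ω=-0.028
apply F[17]=-0.484 → step 18: x=0.069, v=0.101, θ=-0.021, ω=-0.019
apply F[18]=-0.471 → step 19: x=0.071, v=0.094, θ=-0.021, ω=-0.011
apply F[19]=-0.458 → step 20: x=0.073, v=0.087, θ=-0.021, ω=-0.004
apply F[20]=-0.446 → step 21: x=0.075, v=0.081, θ=-0.021, ω=0.001
apply F[21]=-0.432 → step 22: x=0.076, v=0.075, θ=-0.021, ω=0.006
apply F[22]=-0.420 → step 23: x=0.078, v=0.070, θ=-0.021, ω=0.010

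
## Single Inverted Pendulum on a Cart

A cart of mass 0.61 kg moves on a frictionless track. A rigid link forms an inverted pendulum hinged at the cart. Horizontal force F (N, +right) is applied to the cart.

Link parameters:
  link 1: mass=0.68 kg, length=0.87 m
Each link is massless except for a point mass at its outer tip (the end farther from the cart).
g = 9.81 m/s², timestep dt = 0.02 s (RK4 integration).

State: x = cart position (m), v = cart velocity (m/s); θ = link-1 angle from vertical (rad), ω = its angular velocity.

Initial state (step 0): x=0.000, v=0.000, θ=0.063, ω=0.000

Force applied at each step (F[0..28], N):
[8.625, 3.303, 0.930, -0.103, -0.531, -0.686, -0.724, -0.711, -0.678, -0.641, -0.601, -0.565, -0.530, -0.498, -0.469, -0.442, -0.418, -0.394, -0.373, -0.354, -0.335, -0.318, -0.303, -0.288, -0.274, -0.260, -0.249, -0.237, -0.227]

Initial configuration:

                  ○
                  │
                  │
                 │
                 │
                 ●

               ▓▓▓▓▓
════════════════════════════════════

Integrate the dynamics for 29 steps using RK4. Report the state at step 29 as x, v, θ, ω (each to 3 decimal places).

Answer: x=0.095, v=0.022, θ=-0.013, ω=0.008

Derivation:
apply F[0]=+8.625 → step 1: x=0.003, v=0.268, θ=0.060, ω=-0.294
apply F[1]=+3.303 → step 2: x=0.009, v=0.364, θ=0.053, ω=-0.391
apply F[2]=+0.930 → step 3: x=0.016, v=0.384, θ=0.045, ω=-0.402
apply F[3]=-0.103 → step 4: x=0.024, v=0.371, θ=0.038, ω=-0.379
apply F[4]=-0.531 → step 5: x=0.031, v=0.347, θ=0.030, ω=-0.343
apply F[5]=-0.686 → step 6: x=0.038, v=0.318, θ=0.024, ω=-0.304
apply F[6]=-0.724 → step 7: x=0.044, v=0.290, θ=0.018, ω=-0.267
apply F[7]=-0.711 → step 8: x=0.049, v=0.263, θ=0.013, ω=-0.233
apply F[8]=-0.678 → step 9: x=0.054, v=0.239, θ=0.009, ω=-0.202
apply F[9]=-0.641 → step 10: x=0.059, v=0.216, θ=0.005, ω=-0.175
apply F[10]=-0.601 → step 11: x=0.063, v=0.196, θ=0.002, ω=-0.151
apply F[11]=-0.565 → step 12: x=0.067, v=0.177, θ=-0.001, ω=-0.129
apply F[12]=-0.530 → step 13: x=0.070, v=0.160, θ=-0.003, ω=-0.110
apply F[13]=-0.498 → step 14: x=0.073, v=0.145, θ=-0.005, ω=-0.094
apply F[14]=-0.469 → step 15: x=0.076, v=0.131, θ=-0.007, ω=-0.079
apply F[15]=-0.442 → step 16: x=0.079, v=0.118, θ=-0.009, ω=-0.066
apply F[16]=-0.418 → step 17: x=0.081, v=0.107, θ=-0.010, ω=-0.055
apply F[17]=-0.394 → step 18: x=0.083, v=0.096, θ=-0.011, ω=-0.045
apply F[18]=-0.373 → step 19: x=0.085, v=0.086, θ=-0.012, ω=-0.036
apply F[19]=-0.354 → step 20: x=0.086, v=0.077, θ=-0.012, ω=-0.028
apply F[20]=-0.335 → step 21: x=0.088, v=0.069, θ=-0.013, ω=-0.022
apply F[21]=-0.318 → step 22: x=0.089, v=0.061, θ=-0.013, ω=-0.016
apply F[22]=-0.303 → step 23: x=0.090, v=0.054, θ=-0.013, ω=-0.011
apply F[23]=-0.288 → step 24: x=0.091, v=0.048, θ=-0.014, ω=-0.007
apply F[24]=-0.274 → step 25: x=0.092, v=0.042, θ=-0.014, ω=-0.003
apply F[25]=-0.260 → step 26: x=0.093, v=0.036, θ=-0.014, ω=0.001
apply F[26]=-0.249 → step 27: x=0.094, v=0.031, θ=-0.014, ω=0.003
apply F[27]=-0.237 → step 28: x=0.094, v=0.026, θ=-0.014, ω=0.006
apply F[28]=-0.227 → step 29: x=0.095, v=0.022, θ=-0.013, ω=0.008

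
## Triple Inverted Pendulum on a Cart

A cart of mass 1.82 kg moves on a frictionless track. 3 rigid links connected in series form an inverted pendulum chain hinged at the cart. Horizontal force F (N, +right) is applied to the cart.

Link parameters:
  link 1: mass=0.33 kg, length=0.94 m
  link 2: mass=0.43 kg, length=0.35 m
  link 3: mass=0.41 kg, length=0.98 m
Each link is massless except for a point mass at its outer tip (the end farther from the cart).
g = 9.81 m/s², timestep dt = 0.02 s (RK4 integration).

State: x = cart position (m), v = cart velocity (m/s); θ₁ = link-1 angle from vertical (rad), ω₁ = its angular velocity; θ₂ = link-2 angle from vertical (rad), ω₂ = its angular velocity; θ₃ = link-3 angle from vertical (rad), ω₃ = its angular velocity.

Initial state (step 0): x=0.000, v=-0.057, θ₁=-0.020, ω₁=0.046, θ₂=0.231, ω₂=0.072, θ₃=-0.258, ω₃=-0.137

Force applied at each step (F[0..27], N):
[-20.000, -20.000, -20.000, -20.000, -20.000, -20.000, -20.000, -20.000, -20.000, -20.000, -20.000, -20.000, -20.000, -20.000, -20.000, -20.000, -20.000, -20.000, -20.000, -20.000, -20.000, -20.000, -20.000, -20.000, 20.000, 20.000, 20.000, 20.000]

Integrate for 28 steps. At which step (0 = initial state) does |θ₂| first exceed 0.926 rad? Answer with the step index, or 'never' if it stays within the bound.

Answer: 13

Derivation:
apply F[0]=-20.000 → step 1: x=-0.003, v=-0.275, θ₁=-0.018, ω₁=0.179, θ₂=0.238, ω₂=0.620, θ₃=-0.262, ω₃=-0.269
apply F[1]=-20.000 → step 2: x=-0.011, v=-0.493, θ₁=-0.013, ω₁=0.315, θ₂=0.256, ω₂=1.159, θ₃=-0.269, ω₃=-0.398
apply F[2]=-20.000 → step 3: x=-0.023, v=-0.712, θ₁=-0.005, ω₁=0.458, θ₂=0.284, ω₂=1.681, θ₃=-0.278, ω₃=-0.520
apply F[3]=-20.000 → step 4: x=-0.039, v=-0.932, θ₁=0.006, ω₁=0.610, θ₂=0.323, ω₂=2.173, θ₃=-0.289, ω₃=-0.632
apply F[4]=-20.000 → step 5: x=-0.060, v=-1.153, θ₁=0.019, ω₁=0.776, θ₂=0.371, ω₂=2.625, θ₃=-0.303, ω₃=-0.728
apply F[5]=-20.000 → step 6: x=-0.086, v=-1.374, θ₁=0.037, ω₁=0.959, θ₂=0.427, ω₂=3.023, θ₃=-0.318, ω₃=-0.805
apply F[6]=-20.000 → step 7: x=-0.115, v=-1.596, θ₁=0.058, ω₁=1.162, θ₂=0.491, ω₂=3.356, θ₃=-0.335, ω₃=-0.861
apply F[7]=-20.000 → step 8: x=-0.149, v=-1.818, θ₁=0.083, ω₁=1.387, θ₂=0.561, ω₂=3.619, θ₃=-0.353, ω₃=-0.893
apply F[8]=-20.000 → step 9: x=-0.188, v=-2.040, θ₁=0.114, ω₁=1.635, θ₂=0.636, ω₂=3.806, θ₃=-0.371, ω₃=-0.903
apply F[9]=-20.000 → step 10: x=-0.231, v=-2.262, θ₁=0.149, ω₁=1.906, θ₂=0.713, ω₂=3.913, θ₃=-0.389, ω₃=-0.891
apply F[10]=-20.000 → step 11: x=-0.279, v=-2.483, θ₁=0.190, ω₁=2.200, θ₂=0.792, ω₂=3.936, θ₃=-0.406, ω₃=-0.858
apply F[11]=-20.000 → step 12: x=-0.330, v=-2.702, θ₁=0.237, ω₁=2.516, θ₂=0.870, ω₂=3.867, θ₃=-0.423, ω₃=-0.805
apply F[12]=-20.000 → step 13: x=-0.387, v=-2.918, θ₁=0.291, ω₁=2.852, θ₂=0.946, ω₂=3.696, θ₃=-0.438, ω₃=-0.734
apply F[13]=-20.000 → step 14: x=-0.447, v=-3.130, θ₁=0.351, ω₁=3.206, θ₂=1.017, ω₂=3.413, θ₃=-0.452, ω₃=-0.644
apply F[14]=-20.000 → step 15: x=-0.512, v=-3.335, θ₁=0.419, ω₁=3.578, θ₂=1.081, ω₂=3.004, θ₃=-0.464, ω₃=-0.535
apply F[15]=-20.000 → step 16: x=-0.580, v=-3.529, θ₁=0.494, ω₁=3.966, θ₂=1.136, ω₂=2.457, θ₃=-0.473, ω₃=-0.402
apply F[16]=-20.000 → step 17: x=-0.653, v=-3.710, θ₁=0.578, ω₁=4.370, θ₂=1.179, ω₂=1.766, θ₃=-0.480, ω₃=-0.236
apply F[17]=-20.000 → step 18: x=-0.729, v=-3.870, θ₁=0.669, ω₁=4.788, θ₂=1.206, ω₂=0.934, θ₃=-0.483, ω₃=-0.021
apply F[18]=-20.000 → step 19: x=-0.807, v=-4.002, θ₁=0.769, ω₁=5.216, θ₂=1.215, ω₂=-0.008, θ₃=-0.480, ω₃=0.265
apply F[19]=-20.000 → step 20: x=-0.888, v=-4.095, θ₁=0.878, ω₁=5.637, θ₂=1.205, ω₂=-0.978, θ₃=-0.471, ω₃=0.655
apply F[20]=-20.000 → step 21: x=-0.971, v=-4.139, θ₁=0.995, ω₁=6.011, θ₂=1.177, ω₂=-1.805, θ₃=-0.453, ω₃=1.176
apply F[21]=-20.000 → step 22: x=-1.054, v=-4.134, θ₁=1.118, ω₁=6.277, θ₂=1.136, ω₂=-2.250, θ₃=-0.423, ω₃=1.816
apply F[22]=-20.000 → step 23: x=-1.136, v=-4.097, θ₁=1.245, ω₁=6.391, θ₂=1.091, ω₂=-2.132, θ₃=-0.380, ω₃=2.508
apply F[23]=-20.000 → step 24: x=-1.218, v=-4.055, θ₁=1.372, ω₁=6.370, θ₂=1.054, ω₂=-1.479, θ₃=-0.323, ω₃=3.164
apply F[24]=+20.000 → step 25: x=-1.295, v=-3.696, θ₁=1.500, ω₁=6.349, θ₂=1.029, ω₂=-1.028, θ₃=-0.257, ω₃=3.492
apply F[25]=+20.000 → step 26: x=-1.365, v=-3.343, θ₁=1.626, ω₁=6.341, θ₂=1.014, ω₂=-0.413, θ₃=-0.184, ω₃=3.782
apply F[26]=+20.000 → step 27: x=-1.429, v=-2.994, θ₁=1.753, ω₁=6.351, θ₂=1.013, ω₂=0.342, θ₃=-0.106, ω₃=4.041
apply F[27]=+20.000 → step 28: x=-1.485, v=-2.649, θ₁=1.881, ω₁=6.380, θ₂=1.028, ω₂=1.234, θ₃=-0.022, ω₃=4.279
|θ₂| = 0.946 > 0.926 first at step 13.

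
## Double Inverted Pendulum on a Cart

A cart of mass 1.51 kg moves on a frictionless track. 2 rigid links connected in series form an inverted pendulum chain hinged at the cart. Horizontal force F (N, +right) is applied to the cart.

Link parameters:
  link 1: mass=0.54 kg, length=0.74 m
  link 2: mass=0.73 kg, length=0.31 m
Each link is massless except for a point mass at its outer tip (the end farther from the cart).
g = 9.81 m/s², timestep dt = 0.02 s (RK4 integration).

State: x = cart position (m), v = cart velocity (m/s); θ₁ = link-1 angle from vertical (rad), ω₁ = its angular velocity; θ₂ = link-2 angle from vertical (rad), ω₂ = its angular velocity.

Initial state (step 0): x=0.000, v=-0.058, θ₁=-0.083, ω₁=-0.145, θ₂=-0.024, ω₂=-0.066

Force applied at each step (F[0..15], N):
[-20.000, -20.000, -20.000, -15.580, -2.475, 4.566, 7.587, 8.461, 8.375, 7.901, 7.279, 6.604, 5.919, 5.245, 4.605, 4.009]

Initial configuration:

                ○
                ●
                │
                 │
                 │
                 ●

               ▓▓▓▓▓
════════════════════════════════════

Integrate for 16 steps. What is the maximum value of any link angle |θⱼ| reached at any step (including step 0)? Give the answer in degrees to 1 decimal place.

apply F[0]=-20.000 → step 1: x=-0.004, v=-0.308, θ₁=-0.083, ω₁=0.146, θ₂=-0.024, ω₂=0.031
apply F[1]=-20.000 → step 2: x=-0.012, v=-0.558, θ₁=-0.077, ω₁=0.440, θ₂=-0.023, ω₂=0.122
apply F[2]=-20.000 → step 3: x=-0.026, v=-0.811, θ₁=-0.065, ω₁=0.742, θ₂=-0.020, ω₂=0.202
apply F[3]=-15.580 → step 4: x=-0.044, v=-1.008, θ₁=-0.048, ω₁=0.978, θ₂=-0.015, ω₂=0.261
apply F[4]=-2.475 → step 5: x=-0.065, v=-1.035, θ₁=-0.028, ω₁=0.996, θ₂=-0.009, ω₂=0.297
apply F[5]=+4.566 → step 6: x=-0.085, v=-0.971, θ₁=-0.009, ω₁=0.901, θ₂=-0.003, ω₂=0.315
apply F[6]=+7.587 → step 7: x=-0.103, v=-0.871, θ₁=0.007, ω₁=0.765, θ₂=0.003, ω₂=0.316
apply F[7]=+8.461 → step 8: x=-0.119, v=-0.761, θ₁=0.021, ω₁=0.623, θ₂=0.009, ω₂=0.304
apply F[8]=+8.375 → step 9: x=-0.134, v=-0.654, θ₁=0.032, ω₁=0.491, θ₂=0.015, ω₂=0.283
apply F[9]=+7.901 → step 10: x=-0.146, v=-0.556, θ₁=0.041, ω₁=0.374, θ₂=0.021, ω₂=0.256
apply F[10]=+7.279 → step 11: x=-0.156, v=-0.467, θ₁=0.047, ω₁=0.273, θ₂=0.026, ω₂=0.224
apply F[11]=+6.604 → step 12: x=-0.164, v=-0.387, θ₁=0.052, ω₁=0.188, θ₂=0.030, ω₂=0.191
apply F[12]=+5.919 → step 13: x=-0.171, v=-0.318, θ₁=0.055, ω₁=0.116, θ₂=0.033, ω₂=0.157
apply F[13]=+5.245 → step 14: x=-0.177, v=-0.258, θ₁=0.057, ω₁=0.058, θ₂=0.036, ω₂=0.125
apply F[14]=+4.605 → step 15: x=-0.182, v=-0.206, θ₁=0.057, ω₁=0.011, θ₂=0.038, ω₂=0.095
apply F[15]=+4.009 → step 16: x=-0.186, v=-0.163, θ₁=0.057, ω₁=-0.026, θ₂=0.040, ω₂=0.068
Max |angle| over trajectory = 0.083 rad = 4.8°.

Answer: 4.8°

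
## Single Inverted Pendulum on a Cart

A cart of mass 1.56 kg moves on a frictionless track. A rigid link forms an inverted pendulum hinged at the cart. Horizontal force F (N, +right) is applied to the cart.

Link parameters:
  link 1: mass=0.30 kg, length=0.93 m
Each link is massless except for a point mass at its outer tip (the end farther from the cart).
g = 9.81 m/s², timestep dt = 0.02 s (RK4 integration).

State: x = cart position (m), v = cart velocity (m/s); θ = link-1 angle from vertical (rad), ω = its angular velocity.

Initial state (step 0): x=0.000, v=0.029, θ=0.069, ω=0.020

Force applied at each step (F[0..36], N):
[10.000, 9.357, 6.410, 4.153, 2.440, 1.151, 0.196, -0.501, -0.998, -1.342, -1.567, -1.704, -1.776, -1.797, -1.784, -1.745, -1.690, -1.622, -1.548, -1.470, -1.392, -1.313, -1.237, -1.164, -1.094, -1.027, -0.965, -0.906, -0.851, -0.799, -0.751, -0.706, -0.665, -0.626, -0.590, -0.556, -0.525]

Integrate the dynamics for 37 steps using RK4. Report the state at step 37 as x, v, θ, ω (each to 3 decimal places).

apply F[0]=+10.000 → step 1: x=0.002, v=0.155, θ=0.068, ω=-0.100
apply F[1]=+9.357 → step 2: x=0.006, v=0.272, θ=0.065, ω=-0.212
apply F[2]=+6.410 → step 3: x=0.012, v=0.352, θ=0.060, ω=-0.284
apply F[3]=+4.153 → step 4: x=0.020, v=0.403, θ=0.054, ω=-0.327
apply F[4]=+2.440 → step 5: x=0.028, v=0.432, θ=0.047, ω=-0.348
apply F[5]=+1.151 → step 6: x=0.037, v=0.445, θ=0.040, ω=-0.353
apply F[6]=+0.196 → step 7: x=0.046, v=0.446, θ=0.033, ω=-0.346
apply F[7]=-0.501 → step 8: x=0.055, v=0.439, θ=0.026, ω=-0.332
apply F[8]=-0.998 → step 9: x=0.063, v=0.425, θ=0.020, ω=-0.312
apply F[9]=-1.342 → step 10: x=0.072, v=0.407, θ=0.014, ω=-0.290
apply F[10]=-1.567 → step 11: x=0.080, v=0.387, θ=0.008, ω=-0.265
apply F[11]=-1.704 → step 12: x=0.087, v=0.365, θ=0.003, ω=-0.240
apply F[12]=-1.776 → step 13: x=0.094, v=0.342, θ=-0.001, ω=-0.215
apply F[13]=-1.797 → step 14: x=0.101, v=0.319, θ=-0.005, ω=-0.191
apply F[14]=-1.784 → step 15: x=0.107, v=0.296, θ=-0.009, ω=-0.169
apply F[15]=-1.745 → step 16: x=0.113, v=0.274, θ=-0.012, ω=-0.147
apply F[16]=-1.690 → step 17: x=0.118, v=0.253, θ=-0.015, ω=-0.127
apply F[17]=-1.622 → step 18: x=0.123, v=0.233, θ=-0.017, ω=-0.109
apply F[18]=-1.548 → step 19: x=0.127, v=0.214, θ=-0.019, ω=-0.092
apply F[19]=-1.470 → step 20: x=0.131, v=0.196, θ=-0.021, ω=-0.077
apply F[20]=-1.392 → step 21: x=0.135, v=0.179, θ=-0.022, ω=-0.063
apply F[21]=-1.313 → step 22: x=0.139, v=0.163, θ=-0.023, ω=-0.051
apply F[22]=-1.237 → step 23: x=0.142, v=0.148, θ=-0.024, ω=-0.040
apply F[23]=-1.164 → step 24: x=0.145, v=0.134, θ=-0.025, ω=-0.030
apply F[24]=-1.094 → step 25: x=0.147, v=0.121, θ=-0.025, ω=-0.021
apply F[25]=-1.027 → step 26: x=0.149, v=0.109, θ=-0.026, ω=-0.013
apply F[26]=-0.965 → step 27: x=0.151, v=0.097, θ=-0.026, ω=-0.006
apply F[27]=-0.906 → step 28: x=0.153, v=0.087, θ=-0.026, ω=-0.001
apply F[28]=-0.851 → step 29: x=0.155, v=0.077, θ=-0.026, ω=0.005
apply F[29]=-0.799 → step 30: x=0.156, v=0.067, θ=-0.026, ω=0.009
apply F[30]=-0.751 → step 31: x=0.158, v=0.059, θ=-0.026, ω=0.013
apply F[31]=-0.706 → step 32: x=0.159, v=0.051, θ=-0.025, ω=0.016
apply F[32]=-0.665 → step 33: x=0.160, v=0.043, θ=-0.025, ω=0.019
apply F[33]=-0.626 → step 34: x=0.160, v=0.036, θ=-0.025, ω=0.022
apply F[34]=-0.590 → step 35: x=0.161, v=0.029, θ=-0.024, ω=0.024
apply F[35]=-0.556 → step 36: x=0.162, v=0.023, θ=-0.024, ω=0.025
apply F[36]=-0.525 → step 37: x=0.162, v=0.017, θ=-0.023, ω=0.027

Answer: x=0.162, v=0.017, θ=-0.023, ω=0.027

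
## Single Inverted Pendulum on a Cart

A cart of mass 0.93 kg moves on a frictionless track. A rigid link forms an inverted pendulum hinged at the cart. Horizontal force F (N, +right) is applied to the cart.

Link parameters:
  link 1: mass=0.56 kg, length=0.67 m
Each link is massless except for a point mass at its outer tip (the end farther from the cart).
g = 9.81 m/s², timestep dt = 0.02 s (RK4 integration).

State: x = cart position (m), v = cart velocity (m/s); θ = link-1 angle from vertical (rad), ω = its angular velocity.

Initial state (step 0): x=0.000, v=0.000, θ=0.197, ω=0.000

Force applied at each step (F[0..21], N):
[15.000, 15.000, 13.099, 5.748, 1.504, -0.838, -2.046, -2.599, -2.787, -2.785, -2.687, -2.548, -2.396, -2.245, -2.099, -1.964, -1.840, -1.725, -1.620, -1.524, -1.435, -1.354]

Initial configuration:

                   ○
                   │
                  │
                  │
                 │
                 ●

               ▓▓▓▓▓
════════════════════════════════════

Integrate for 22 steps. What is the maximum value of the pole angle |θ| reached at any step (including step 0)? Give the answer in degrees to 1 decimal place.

apply F[0]=+15.000 → step 1: x=0.003, v=0.293, θ=0.193, ω=-0.373
apply F[1]=+15.000 → step 2: x=0.012, v=0.589, θ=0.182, ω=-0.750
apply F[2]=+13.099 → step 3: x=0.026, v=0.847, θ=0.164, ω=-1.079
apply F[3]=+5.748 → step 4: x=0.044, v=0.953, θ=0.141, ω=-1.191
apply F[4]=+1.504 → step 5: x=0.063, v=0.971, θ=0.117, ω=-1.181
apply F[5]=-0.838 → step 6: x=0.082, v=0.942, θ=0.095, ω=-1.107
apply F[6]=-2.046 → step 7: x=0.101, v=0.889, θ=0.073, ω=-1.004
apply F[7]=-2.599 → step 8: x=0.118, v=0.826, θ=0.055, ω=-0.891
apply F[8]=-2.787 → step 9: x=0.134, v=0.761, θ=0.038, ω=-0.781
apply F[9]=-2.785 → step 10: x=0.148, v=0.698, θ=0.023, ω=-0.678
apply F[10]=-2.687 → step 11: x=0.162, v=0.638, θ=0.011, ω=-0.584
apply F[11]=-2.548 → step 12: x=0.174, v=0.583, θ=-0.000, ω=-0.500
apply F[12]=-2.396 → step 13: x=0.185, v=0.532, θ=-0.009, ω=-0.425
apply F[13]=-2.245 → step 14: x=0.195, v=0.485, θ=-0.017, ω=-0.359
apply F[14]=-2.099 → step 15: x=0.205, v=0.443, θ=-0.024, ω=-0.302
apply F[15]=-1.964 → step 16: x=0.213, v=0.404, θ=-0.029, ω=-0.251
apply F[16]=-1.840 → step 17: x=0.221, v=0.368, θ=-0.034, ω=-0.207
apply F[17]=-1.725 → step 18: x=0.228, v=0.335, θ=-0.038, ω=-0.169
apply F[18]=-1.620 → step 19: x=0.234, v=0.305, θ=-0.041, ω=-0.135
apply F[19]=-1.524 → step 20: x=0.240, v=0.277, θ=-0.043, ω=-0.106
apply F[20]=-1.435 → step 21: x=0.245, v=0.251, θ=-0.045, ω=-0.081
apply F[21]=-1.354 → step 22: x=0.250, v=0.228, θ=-0.046, ω=-0.059
Max |angle| over trajectory = 0.197 rad = 11.3°.

Answer: 11.3°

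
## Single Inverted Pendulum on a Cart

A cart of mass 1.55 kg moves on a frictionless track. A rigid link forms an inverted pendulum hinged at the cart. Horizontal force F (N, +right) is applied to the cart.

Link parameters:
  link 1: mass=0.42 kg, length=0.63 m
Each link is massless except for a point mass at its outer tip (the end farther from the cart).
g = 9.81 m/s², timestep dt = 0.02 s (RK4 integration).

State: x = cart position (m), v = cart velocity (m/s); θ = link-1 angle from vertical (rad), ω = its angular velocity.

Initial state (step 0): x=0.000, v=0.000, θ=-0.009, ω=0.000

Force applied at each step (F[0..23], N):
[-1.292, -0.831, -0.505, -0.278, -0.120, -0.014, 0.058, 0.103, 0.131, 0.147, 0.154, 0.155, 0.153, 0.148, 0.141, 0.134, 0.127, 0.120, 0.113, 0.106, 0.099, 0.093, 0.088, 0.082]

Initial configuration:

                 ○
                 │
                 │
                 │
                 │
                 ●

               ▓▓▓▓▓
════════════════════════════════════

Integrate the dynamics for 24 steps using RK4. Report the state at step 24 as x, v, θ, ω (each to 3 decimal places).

apply F[0]=-1.292 → step 1: x=-0.000, v=-0.016, θ=-0.009, ω=0.023
apply F[1]=-0.831 → step 2: x=-0.001, v=-0.026, θ=-0.008, ω=0.037
apply F[2]=-0.505 → step 3: x=-0.001, v=-0.033, θ=-0.007, ω=0.044
apply F[3]=-0.278 → step 4: x=-0.002, v=-0.036, θ=-0.006, ω=0.047
apply F[4]=-0.120 → step 5: x=-0.003, v=-0.037, θ=-0.006, ω=0.047
apply F[5]=-0.014 → step 6: x=-0.003, v=-0.037, θ=-0.005, ω=0.045
apply F[6]=+0.058 → step 7: x=-0.004, v=-0.036, θ=-0.004, ω=0.042
apply F[7]=+0.103 → step 8: x=-0.005, v=-0.034, θ=-0.003, ω=0.039
apply F[8]=+0.131 → step 9: x=-0.005, v=-0.033, θ=-0.002, ω=0.035
apply F[9]=+0.147 → step 10: x=-0.006, v=-0.031, θ=-0.002, ω=0.031
apply F[10]=+0.154 → step 11: x=-0.007, v=-0.029, θ=-0.001, ω=0.028
apply F[11]=+0.155 → step 12: x=-0.007, v=-0.027, θ=-0.000, ω=0.024
apply F[12]=+0.153 → step 13: x=-0.008, v=-0.025, θ=0.000, ω=0.021
apply F[13]=+0.148 → step 14: x=-0.008, v=-0.023, θ=0.000, ω=0.018
apply F[14]=+0.141 → step 15: x=-0.009, v=-0.021, θ=0.001, ω=0.016
apply F[15]=+0.134 → step 16: x=-0.009, v=-0.019, θ=0.001, ω=0.013
apply F[16]=+0.127 → step 17: x=-0.009, v=-0.018, θ=0.001, ω=0.011
apply F[17]=+0.120 → step 18: x=-0.010, v=-0.016, θ=0.002, ω=0.009
apply F[18]=+0.113 → step 19: x=-0.010, v=-0.015, θ=0.002, ω=0.008
apply F[19]=+0.106 → step 20: x=-0.010, v=-0.014, θ=0.002, ω=0.006
apply F[20]=+0.099 → step 21: x=-0.011, v=-0.012, θ=0.002, ω=0.005
apply F[21]=+0.093 → step 22: x=-0.011, v=-0.011, θ=0.002, ω=0.004
apply F[22]=+0.088 → step 23: x=-0.011, v=-0.010, θ=0.002, ω=0.003
apply F[23]=+0.082 → step 24: x=-0.011, v=-0.009, θ=0.002, ω=0.002

Answer: x=-0.011, v=-0.009, θ=0.002, ω=0.002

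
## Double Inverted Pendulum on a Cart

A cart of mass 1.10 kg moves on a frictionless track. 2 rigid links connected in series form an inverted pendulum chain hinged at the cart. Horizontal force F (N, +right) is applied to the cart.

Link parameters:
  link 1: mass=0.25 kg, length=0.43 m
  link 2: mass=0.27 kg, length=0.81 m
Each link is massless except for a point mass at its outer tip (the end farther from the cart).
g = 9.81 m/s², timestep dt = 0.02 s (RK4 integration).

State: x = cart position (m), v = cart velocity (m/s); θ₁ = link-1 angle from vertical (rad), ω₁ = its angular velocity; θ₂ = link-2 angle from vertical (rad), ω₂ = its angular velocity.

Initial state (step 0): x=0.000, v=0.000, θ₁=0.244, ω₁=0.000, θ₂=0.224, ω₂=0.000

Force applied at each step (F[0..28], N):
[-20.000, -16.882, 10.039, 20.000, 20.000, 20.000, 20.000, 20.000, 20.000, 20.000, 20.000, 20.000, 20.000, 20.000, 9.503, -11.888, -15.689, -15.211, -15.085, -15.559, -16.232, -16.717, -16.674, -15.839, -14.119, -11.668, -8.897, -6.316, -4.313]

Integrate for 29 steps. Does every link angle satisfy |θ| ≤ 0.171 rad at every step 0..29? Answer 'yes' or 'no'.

Answer: no

Derivation:
apply F[0]=-20.000 → step 1: x=-0.004, v=-0.375, θ₁=0.254, ω₁=0.962, θ₂=0.224, ω₂=-0.006
apply F[1]=-16.882 → step 2: x=-0.014, v=-0.693, θ₁=0.281, ω₁=1.805, θ₂=0.224, ω₂=-0.015
apply F[2]=+10.039 → step 3: x=-0.027, v=-0.539, θ₁=0.316, ω₁=1.636, θ₂=0.223, ω₂=-0.055
apply F[3]=+20.000 → step 4: x=-0.034, v=-0.217, θ₁=0.343, ω₁=1.148, θ₂=0.221, ω₂=-0.130
apply F[4]=+20.000 → step 5: x=-0.035, v=0.101, θ₁=0.362, ω₁=0.705, θ₂=0.218, ω₂=-0.226
apply F[5]=+20.000 → step 6: x=-0.030, v=0.416, θ₁=0.372, ω₁=0.293, θ₂=0.212, ω₂=-0.337
apply F[6]=+20.000 → step 7: x=-0.019, v=0.730, θ₁=0.374, ω₁=-0.104, θ₂=0.204, ω₂=-0.459
apply F[7]=+20.000 → step 8: x=-0.001, v=1.045, θ₁=0.368, ω₁=-0.501, θ₂=0.194, ω₂=-0.584
apply F[8]=+20.000 → step 9: x=0.023, v=1.362, θ₁=0.354, ω₁=-0.912, θ₂=0.181, ω₂=-0.708
apply F[9]=+20.000 → step 10: x=0.053, v=1.683, θ₁=0.331, ω₁=-1.351, θ₂=0.166, ω₂=-0.824
apply F[10]=+20.000 → step 11: x=0.090, v=2.010, θ₁=0.299, ω₁=-1.834, θ₂=0.148, ω₂=-0.927
apply F[11]=+20.000 → step 12: x=0.134, v=2.343, θ₁=0.257, ω₁=-2.376, θ₂=0.129, ω₂=-1.010
apply F[12]=+20.000 → step 13: x=0.184, v=2.686, θ₁=0.204, ω₁=-2.994, θ₂=0.108, ω₂=-1.067
apply F[13]=+20.000 → step 14: x=0.241, v=3.037, θ₁=0.137, ω₁=-3.695, θ₂=0.086, ω₂=-1.095
apply F[14]=+9.503 → step 15: x=0.304, v=3.207, θ₁=0.060, ω₁=-4.038, θ₂=0.064, ω₂=-1.100
apply F[15]=-11.888 → step 16: x=0.366, v=2.990, θ₁=-0.016, ω₁=-3.529, θ₂=0.042, ω₂=-1.095
apply F[16]=-15.689 → step 17: x=0.423, v=2.707, θ₁=-0.080, ω₁=-2.916, θ₂=0.020, ω₂=-1.072
apply F[17]=-15.211 → step 18: x=0.474, v=2.439, θ₁=-0.133, ω₁=-2.386, θ₂=-0.001, ω₂=-1.026
apply F[18]=-15.085 → step 19: x=0.520, v=2.178, θ₁=-0.176, ω₁=-1.920, θ₂=-0.020, ω₂=-0.958
apply F[19]=-15.559 → step 20: x=0.561, v=1.914, θ₁=-0.210, ω₁=-1.485, θ₂=-0.039, ω₂=-0.872
apply F[20]=-16.232 → step 21: x=0.597, v=1.642, θ₁=-0.236, ω₁=-1.066, θ₂=-0.055, ω₂=-0.771
apply F[21]=-16.717 → step 22: x=0.627, v=1.365, θ₁=-0.253, ω₁=-0.657, θ₂=-0.070, ω₂=-0.660
apply F[22]=-16.674 → step 23: x=0.651, v=1.092, θ₁=-0.262, ω₁=-0.267, θ₂=-0.082, ω₂=-0.545
apply F[23]=-15.839 → step 24: x=0.671, v=0.834, θ₁=-0.264, ω₁=0.086, θ₂=-0.091, ω₂=-0.434
apply F[24]=-14.119 → step 25: x=0.685, v=0.607, θ₁=-0.259, ω₁=0.381, θ₂=-0.099, ω₂=-0.332
apply F[25]=-11.668 → step 26: x=0.695, v=0.422, θ₁=-0.249, ω₁=0.597, θ₂=-0.105, ω₂=-0.243
apply F[26]=-8.897 → step 27: x=0.702, v=0.284, θ₁=-0.236, ω₁=0.724, θ₂=-0.109, ω₂=-0.168
apply F[27]=-6.316 → step 28: x=0.707, v=0.191, θ₁=-0.221, ω₁=0.771, θ₂=-0.112, ω₂=-0.106
apply F[28]=-4.313 → step 29: x=0.710, v=0.133, θ₁=-0.206, ω₁=0.758, θ₂=-0.113, ω₂=-0.055
Max |angle| over trajectory = 0.374 rad; bound = 0.171 → exceeded.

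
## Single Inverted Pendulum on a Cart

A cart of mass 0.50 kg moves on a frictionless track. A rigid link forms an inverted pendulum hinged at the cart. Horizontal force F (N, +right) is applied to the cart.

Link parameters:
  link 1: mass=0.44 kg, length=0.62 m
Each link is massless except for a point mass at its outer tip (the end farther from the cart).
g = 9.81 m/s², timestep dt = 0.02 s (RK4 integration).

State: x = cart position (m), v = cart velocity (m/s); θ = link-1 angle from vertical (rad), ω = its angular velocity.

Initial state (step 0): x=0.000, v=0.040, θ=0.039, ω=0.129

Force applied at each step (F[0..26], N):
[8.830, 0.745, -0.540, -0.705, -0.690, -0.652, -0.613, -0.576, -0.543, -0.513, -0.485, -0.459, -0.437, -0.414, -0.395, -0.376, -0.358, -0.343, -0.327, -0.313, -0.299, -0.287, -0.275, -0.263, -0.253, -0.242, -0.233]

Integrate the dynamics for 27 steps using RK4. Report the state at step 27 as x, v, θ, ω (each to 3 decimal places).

apply F[0]=+8.830 → step 1: x=0.004, v=0.386, θ=0.036, ω=-0.417
apply F[1]=+0.745 → step 2: x=0.012, v=0.410, θ=0.028, ω=-0.446
apply F[2]=-0.540 → step 3: x=0.020, v=0.385, θ=0.019, ω=-0.397
apply F[3]=-0.705 → step 4: x=0.028, v=0.354, θ=0.012, ω=-0.343
apply F[4]=-0.690 → step 5: x=0.034, v=0.325, θ=0.005, ω=-0.293
apply F[5]=-0.652 → step 6: x=0.041, v=0.299, θ=-0.000, ω=-0.250
apply F[6]=-0.613 → step 7: x=0.046, v=0.274, θ=-0.005, ω=-0.212
apply F[7]=-0.576 → step 8: x=0.052, v=0.253, θ=-0.009, ω=-0.178
apply F[8]=-0.543 → step 9: x=0.056, v=0.233, θ=-0.012, ω=-0.149
apply F[9]=-0.513 → step 10: x=0.061, v=0.214, θ=-0.015, ω=-0.124
apply F[10]=-0.485 → step 11: x=0.065, v=0.198, θ=-0.017, ω=-0.102
apply F[11]=-0.459 → step 12: x=0.069, v=0.182, θ=-0.019, ω=-0.083
apply F[12]=-0.437 → step 13: x=0.072, v=0.168, θ=-0.020, ω=-0.067
apply F[13]=-0.414 → step 14: x=0.076, v=0.155, θ=-0.021, ω=-0.053
apply F[14]=-0.395 → step 15: x=0.079, v=0.143, θ=-0.022, ω=-0.040
apply F[15]=-0.376 → step 16: x=0.081, v=0.132, θ=-0.023, ω=-0.029
apply F[16]=-0.358 → step 17: x=0.084, v=0.122, θ=-0.024, ω=-0.020
apply F[17]=-0.343 → step 18: x=0.086, v=0.112, θ=-0.024, ω=-0.012
apply F[18]=-0.327 → step 19: x=0.088, v=0.103, θ=-0.024, ω=-0.005
apply F[19]=-0.313 → step 20: x=0.090, v=0.095, θ=-0.024, ω=0.001
apply F[20]=-0.299 → step 21: x=0.092, v=0.087, θ=-0.024, ω=0.006
apply F[21]=-0.287 → step 22: x=0.094, v=0.080, θ=-0.024, ω=0.010
apply F[22]=-0.275 → step 23: x=0.095, v=0.073, θ=-0.024, ω=0.014
apply F[23]=-0.263 → step 24: x=0.097, v=0.066, θ=-0.023, ω=0.017
apply F[24]=-0.253 → step 25: x=0.098, v=0.060, θ=-0.023, ω=0.019
apply F[25]=-0.242 → step 26: x=0.099, v=0.055, θ=-0.023, ω=0.021
apply F[26]=-0.233 → step 27: x=0.100, v=0.049, θ=-0.022, ω=0.023

Answer: x=0.100, v=0.049, θ=-0.022, ω=0.023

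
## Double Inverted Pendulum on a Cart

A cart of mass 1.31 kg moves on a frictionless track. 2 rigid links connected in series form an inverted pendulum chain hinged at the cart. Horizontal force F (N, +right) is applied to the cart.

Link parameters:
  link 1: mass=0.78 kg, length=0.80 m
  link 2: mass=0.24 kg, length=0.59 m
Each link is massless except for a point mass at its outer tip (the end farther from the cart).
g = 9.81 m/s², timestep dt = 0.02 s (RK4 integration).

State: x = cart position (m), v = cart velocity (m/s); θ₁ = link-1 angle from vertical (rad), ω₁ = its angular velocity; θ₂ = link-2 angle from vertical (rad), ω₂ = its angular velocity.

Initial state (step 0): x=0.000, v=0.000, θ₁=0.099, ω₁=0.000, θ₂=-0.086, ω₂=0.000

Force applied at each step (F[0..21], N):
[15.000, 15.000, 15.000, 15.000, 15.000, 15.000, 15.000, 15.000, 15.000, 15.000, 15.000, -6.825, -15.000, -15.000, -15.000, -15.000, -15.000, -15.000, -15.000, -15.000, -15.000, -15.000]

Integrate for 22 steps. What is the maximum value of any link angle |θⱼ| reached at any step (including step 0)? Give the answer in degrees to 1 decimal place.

apply F[0]=+15.000 → step 1: x=0.002, v=0.213, θ₁=0.097, ω₁=-0.226, θ₂=-0.087, ω₂=-0.087
apply F[1]=+15.000 → step 2: x=0.009, v=0.426, θ₁=0.090, ω₁=-0.454, θ₂=-0.089, ω₂=-0.172
apply F[2]=+15.000 → step 3: x=0.019, v=0.642, θ₁=0.079, ω₁=-0.688, θ₂=-0.094, ω₂=-0.252
apply F[3]=+15.000 → step 4: x=0.034, v=0.860, θ₁=0.062, ω₁=-0.930, θ₂=-0.099, ω₂=-0.325
apply F[4]=+15.000 → step 5: x=0.054, v=1.081, θ₁=0.041, ω₁=-1.183, θ₂=-0.107, ω₂=-0.389
apply F[5]=+15.000 → step 6: x=0.077, v=1.306, θ₁=0.015, ω₁=-1.448, θ₂=-0.115, ω₂=-0.443
apply F[6]=+15.000 → step 7: x=0.106, v=1.535, θ₁=-0.017, ω₁=-1.727, θ₂=-0.124, ω₂=-0.484
apply F[7]=+15.000 → step 8: x=0.139, v=1.768, θ₁=-0.054, ω₁=-2.022, θ₂=-0.134, ω₂=-0.511
apply F[8]=+15.000 → step 9: x=0.177, v=2.003, θ₁=-0.098, ω₁=-2.330, θ₂=-0.145, ω₂=-0.525
apply F[9]=+15.000 → step 10: x=0.219, v=2.238, θ₁=-0.147, ω₁=-2.651, θ₂=-0.155, ω₂=-0.530
apply F[10]=+15.000 → step 11: x=0.266, v=2.470, θ₁=-0.204, ω₁=-2.980, θ₂=-0.166, ω₂=-0.529
apply F[11]=-6.825 → step 12: x=0.315, v=2.379, θ₁=-0.263, ω₁=-2.927, θ₂=-0.176, ω₂=-0.519
apply F[12]=-15.000 → step 13: x=0.360, v=2.176, θ₁=-0.320, ω₁=-2.759, θ₂=-0.186, ω₂=-0.491
apply F[13]=-15.000 → step 14: x=0.402, v=1.982, θ₁=-0.373, ω₁=-2.623, θ₂=-0.196, ω₂=-0.445
apply F[14]=-15.000 → step 15: x=0.439, v=1.797, θ₁=-0.425, ω₁=-2.516, θ₂=-0.204, ω₂=-0.382
apply F[15]=-15.000 → step 16: x=0.474, v=1.620, θ₁=-0.474, ω₁=-2.436, θ₂=-0.211, ω₂=-0.300
apply F[16]=-15.000 → step 17: x=0.504, v=1.449, θ₁=-0.522, ω₁=-2.382, θ₂=-0.216, ω₂=-0.203
apply F[17]=-15.000 → step 18: x=0.532, v=1.284, θ₁=-0.570, ω₁=-2.352, θ₂=-0.219, ω₂=-0.089
apply F[18]=-15.000 → step 19: x=0.556, v=1.124, θ₁=-0.617, ω₁=-2.344, θ₂=-0.219, ω₂=0.038
apply F[19]=-15.000 → step 20: x=0.577, v=0.967, θ₁=-0.664, ω₁=-2.355, θ₂=-0.217, ω₂=0.179
apply F[20]=-15.000 → step 21: x=0.594, v=0.812, θ₁=-0.711, ω₁=-2.384, θ₂=-0.212, ω₂=0.330
apply F[21]=-15.000 → step 22: x=0.609, v=0.658, θ₁=-0.759, ω₁=-2.430, θ₂=-0.204, ω₂=0.491
Max |angle| over trajectory = 0.759 rad = 43.5°.

Answer: 43.5°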